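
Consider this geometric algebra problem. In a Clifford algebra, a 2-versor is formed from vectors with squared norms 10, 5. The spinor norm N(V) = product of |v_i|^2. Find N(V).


Spinor norm N(V) = |v1|^2 * |v2|^2 * ... * |v2|^2
= 10 * 5
Running product: 10, 50
N(V) = 50


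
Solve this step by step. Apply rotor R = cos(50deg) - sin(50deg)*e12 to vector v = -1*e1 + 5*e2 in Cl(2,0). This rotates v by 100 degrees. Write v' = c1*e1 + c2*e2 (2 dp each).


Rotor R = cos(50deg) - sin(50deg)*e12
Rotation angle theta = 2 * 50 = 100 degrees
v' = R*v*~R rotates v by theta.
cos(100deg) = -0.1736, sin(100deg) = 0.9848
v'_1 = -1*cos(100deg) - 5*sin(100deg)
= -1*(-0.1736) - 5*0.9848
= -4.75
v'_2 = -1*sin(100deg) + 5*cos(100deg)
= -1*0.9848 + 5*(-0.1736)
= -1.85
v' = -4.75*e1 - 1.85*e2


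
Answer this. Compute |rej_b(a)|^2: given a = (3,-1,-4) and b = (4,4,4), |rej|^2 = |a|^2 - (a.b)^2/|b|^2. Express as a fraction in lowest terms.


|a|^2 = 3^2 + (-1)^2 + (-4)^2 = 26
|b|^2 = 4^2 + 4^2 + 4^2 = 48
a . b = 3*4 + (-1)*4 + (-4)*4 = -8
(a.b)^2 = (-8)^2 = 64
|rej|^2 = 26 - 64/48
= (1248 - 64)/48
= 1184/48
In lowest terms: 74/3


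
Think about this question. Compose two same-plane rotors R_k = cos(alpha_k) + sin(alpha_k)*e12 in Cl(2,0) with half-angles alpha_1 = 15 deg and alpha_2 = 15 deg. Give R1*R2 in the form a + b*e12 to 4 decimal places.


Same-plane rotors commute and their half-angles add:
R1*R2 = cos(a1 + a2) + sin(a1 + a2)*e12.
a1 + a2 = 15 + 15 = 30 deg
cos(30 deg) = 0.8660
sin(30 deg) = 0.5000
R1*R2 = 0.8660 + 0.5000*e12


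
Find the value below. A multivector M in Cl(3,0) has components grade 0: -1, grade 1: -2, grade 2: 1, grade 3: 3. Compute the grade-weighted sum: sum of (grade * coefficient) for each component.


Grade-weighted sum = sum of grade_k * coefficient_k
0*(-1) = 0
1*(-2) = -2
2*1 = 2
3*3 = 9
Total = 0 + (-2) + 2 + 9 = 9


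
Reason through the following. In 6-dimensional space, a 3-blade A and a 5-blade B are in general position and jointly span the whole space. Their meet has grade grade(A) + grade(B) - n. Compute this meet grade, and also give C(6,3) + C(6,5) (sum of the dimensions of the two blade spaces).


Meet grade = grade(A) + grade(B) - n
= 3 + 5 - 6 = 2
C(6,3) = 20
C(6,5) = 6
dim_A + dim_B = 20 + 6 = 26


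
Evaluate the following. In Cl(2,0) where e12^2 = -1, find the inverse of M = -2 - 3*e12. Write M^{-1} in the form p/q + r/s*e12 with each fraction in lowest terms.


M = -2 - 3*e12, where e12^2 = -1.
Since M commutes with its reverse ~M = a - b*e12, M * ~M = a^2 - b^2*e12^2 = a^2 + b^2.
So M^{-1} = ~M / (a^2 + b^2) = (a - b*e12)/(a^2 + b^2).
a^2 + b^2 = 4 + 9 = 13
Scalar part = -2/13 = -2/13
Bivector coeff = 3/13 = 3/13
M^{-1} = -2/13 + 3/13*e12


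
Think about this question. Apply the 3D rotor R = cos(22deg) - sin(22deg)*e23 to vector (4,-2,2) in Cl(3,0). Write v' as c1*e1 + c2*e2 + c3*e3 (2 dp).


Rotor R = cos(22deg) - sin(22deg)*e23
Rotation angle theta = 2 * 22 = 44 degrees in the e23 plane (e2 -> e3).
The component perpendicular to the plane (e1) is invariant: v'_1 = v1 = 4.00
cos(44deg) = 0.7193, sin(44deg) = 0.6947
v'_2 = v2*cos(theta) - v3*sin(theta) = -2*0.7193 - 2*0.6947 = -2.83
v'_3 = v2*sin(theta) + v3*cos(theta) = -2*0.6947 + 2*0.7193 = 0.05
v' = 4.00*e1 - 2.83*e2 + 0.05*e3


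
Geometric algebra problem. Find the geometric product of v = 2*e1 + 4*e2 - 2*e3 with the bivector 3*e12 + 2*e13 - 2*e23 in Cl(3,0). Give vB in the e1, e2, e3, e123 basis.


vB has grade-1 (vector) and grade-3 (trivector) parts: vB = (v _| B) + (v ^ B).
Vector part <vB>_1:
  e1: -v2*b12 - v3*b13 = -(4)*(3) - (-2)*(2) = -8
  e2: v1*b12 - v3*b23 = (2)*(3) - (-2)*(-2) = 2
  e3: v1*b13 + v2*b23 = (2)*(2) + (4)*(-2) = -4
Trivector part <vB>_3:
  e123: v1*b23 - v2*b13 + v3*b12 = (2)*(-2) - (4)*(2) + (-2)*(3) = -18
vB = -8*e1 + 2*e2 - 4*e3 - 18*e123


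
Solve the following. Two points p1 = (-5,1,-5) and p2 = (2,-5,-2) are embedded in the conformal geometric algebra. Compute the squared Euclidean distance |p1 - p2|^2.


p1 - p2 = (-7, 6, -3)
|p1 - p2|^2 = (-7)^2 + 6^2 + (-3)^2
= 49 + 36 + 9
= 94


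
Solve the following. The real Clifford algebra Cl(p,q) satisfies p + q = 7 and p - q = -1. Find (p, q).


We need p + q = 7 and p - q = -1.
Adding: 2p = 7 + (-1) = 6, so p = 3.
Then q = 7 - 3 = 4.
(p, q) = (3, 4)


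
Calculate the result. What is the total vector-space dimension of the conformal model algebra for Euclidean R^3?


The conformal model of R^3 uses Cl(4,1): the 3 Euclidean generators plus two extra orthogonal generators e+ (e+^2 = +1) and e- (e-^2 = -1), from which the null vectors e0, einf are built.
Number of generators m = 3 + 2 = 5.
dim Cl(p,q) = 2^m = 2^5 = 32


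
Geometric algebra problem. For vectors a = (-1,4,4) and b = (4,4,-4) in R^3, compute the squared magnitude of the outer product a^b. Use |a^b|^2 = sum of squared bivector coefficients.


a wedge b = (a1*b2 - a2*b1)*e12 + (a1*b3 - a3*b1)*e13 + (a2*b3 - a3*b2)*e23
e12 coeff: (-1)*4 - 4*4 = -4 - 16 = -20
e13 coeff: (-1)*(-4) - 4*4 = 4 - 16 = -12
e23 coeff: 4*(-4) - 4*4 = -16 - 16 = -32
|a wedge b|^2 = (-20)^2 + (-12)^2 + (-32)^2
= 400 + 144 + 1024
= 1568


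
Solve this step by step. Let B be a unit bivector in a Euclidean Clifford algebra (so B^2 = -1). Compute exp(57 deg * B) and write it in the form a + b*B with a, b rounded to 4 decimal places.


For a unit bivector B with B^2 = -1, the exponential series gives
e^(theta*B) = cos(theta) + sin(theta)*B (the GA analogue of Euler's formula).
theta = 57 degrees = 0.994838 rad
cos(57 deg) = 0.5446
sin(57 deg) = 0.8387
exp(theta*B) = 0.5446 + 0.8387*B


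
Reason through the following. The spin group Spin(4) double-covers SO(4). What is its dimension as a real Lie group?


Spin(n) double-covers SO(n); both have Lie algebra so(n) of dimension n(n-1)/2.
n = 4
n(n-1) = 4 * 3 = 12
dim Spin(4) = 12/2 = 6


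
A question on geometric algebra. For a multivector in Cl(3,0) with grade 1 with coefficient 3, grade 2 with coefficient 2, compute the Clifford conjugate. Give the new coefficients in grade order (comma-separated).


Clifford conjugate sign for grade k: (-1)^(k(k+1)/2)
Grade 1: (-1)^(1*2/2) = (-1)^1 = -1, coeff 3 -> -3
Grade 2: (-1)^(2*3/2) = (-1)^3 = -1, coeff 2 -> -2
Conjugated coefficients: -3, -2


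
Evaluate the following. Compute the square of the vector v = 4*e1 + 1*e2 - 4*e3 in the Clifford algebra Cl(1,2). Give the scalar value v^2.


v^2 = sum of c_i^2 * e_i^2
Positive signature terms (e_i^2 = +1): 4^2 = 16
Negative signature terms (e_j^2 = -1): 1^2 + (-4)^2 = 17
v^2 = 16 - 17 = -1


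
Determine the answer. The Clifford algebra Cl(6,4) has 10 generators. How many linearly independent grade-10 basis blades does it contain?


Number of grade-k basis blades in Cl(p,q) with n = p + q is C(n, k).
n = 6 + 4 = 10
C(10, 10) = 10! / (10! * 0!)
= 3628800 / (3628800 * 1)
= 1


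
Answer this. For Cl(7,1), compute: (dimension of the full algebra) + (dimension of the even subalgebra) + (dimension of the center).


n = 7 + 1 = 8
Total dim = 2^8 = 256
Even subalgebra dim = 2^7 = 128
n is even, so center dim = 1
Sum = 256 + 128 + 1 = 385


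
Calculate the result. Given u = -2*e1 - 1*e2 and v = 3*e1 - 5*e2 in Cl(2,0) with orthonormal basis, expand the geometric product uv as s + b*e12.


Expand: (-2*e1 - 1*e2)(3*e1 - 5*e2)
= (-2)*3*e1e1 + (-2)*(-5)*e1e2 + (-1)*3*e2e1 + (-1)*(-5)*e2e2
Using e1^2 = e2^2 = 1, e2e1 = -e1e2:
Scalar part s = (-2)*3 + (-1)*(-5) = -6 + 5 = -1
Bivector part b = (-2)*(-5) - (-1)*3 = 10 - (-3) = 13
uv = -1 + 13*e12


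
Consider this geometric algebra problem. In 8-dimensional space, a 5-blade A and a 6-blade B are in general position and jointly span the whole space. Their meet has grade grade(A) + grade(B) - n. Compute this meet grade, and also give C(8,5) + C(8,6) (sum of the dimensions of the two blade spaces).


Meet grade = grade(A) + grade(B) - n
= 5 + 6 - 8 = 3
C(8,5) = 56
C(8,6) = 28
dim_A + dim_B = 56 + 28 = 84


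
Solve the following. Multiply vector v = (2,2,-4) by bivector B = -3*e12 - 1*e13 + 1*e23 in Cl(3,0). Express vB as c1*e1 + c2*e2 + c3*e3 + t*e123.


vB has grade-1 (vector) and grade-3 (trivector) parts: vB = (v _| B) + (v ^ B).
Vector part <vB>_1:
  e1: -v2*b12 - v3*b13 = -(2)*(-3) - (-4)*(-1) = 2
  e2: v1*b12 - v3*b23 = (2)*(-3) - (-4)*(1) = -2
  e3: v1*b13 + v2*b23 = (2)*(-1) + (2)*(1) = 0
Trivector part <vB>_3:
  e123: v1*b23 - v2*b13 + v3*b12 = (2)*(1) - (2)*(-1) + (-4)*(-3) = 16
vB = 2*e1 - 2*e2 + 0*e3 + 16*e123


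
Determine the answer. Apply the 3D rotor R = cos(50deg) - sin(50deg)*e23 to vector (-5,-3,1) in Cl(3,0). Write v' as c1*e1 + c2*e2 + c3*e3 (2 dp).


Rotor R = cos(50deg) - sin(50deg)*e23
Rotation angle theta = 2 * 50 = 100 degrees in the e23 plane (e2 -> e3).
The component perpendicular to the plane (e1) is invariant: v'_1 = v1 = -5.00
cos(100deg) = -0.1736, sin(100deg) = 0.9848
v'_2 = v2*cos(theta) - v3*sin(theta) = -3*(-0.1736) - 1*0.9848 = -0.46
v'_3 = v2*sin(theta) + v3*cos(theta) = -3*0.9848 + 1*(-0.1736) = -3.13
v' = -5.00*e1 - 0.46*e2 - 3.13*e3


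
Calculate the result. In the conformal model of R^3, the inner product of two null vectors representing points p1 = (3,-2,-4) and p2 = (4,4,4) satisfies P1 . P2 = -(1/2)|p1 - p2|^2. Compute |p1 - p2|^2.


p1 - p2 = (-1, -6, -8)
|p1 - p2|^2 = (-1)^2 + (-6)^2 + (-8)^2
= 1 + 36 + 64
= 101


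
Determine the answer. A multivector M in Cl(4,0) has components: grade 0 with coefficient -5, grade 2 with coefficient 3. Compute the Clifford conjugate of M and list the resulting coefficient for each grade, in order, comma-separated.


Clifford conjugate sign for grade k: (-1)^(k(k+1)/2)
Grade 0: (-1)^(0*1/2) = (-1)^0 = 1, coeff -5 -> -5
Grade 2: (-1)^(2*3/2) = (-1)^3 = -1, coeff 3 -> -3
Conjugated coefficients: -5, -3


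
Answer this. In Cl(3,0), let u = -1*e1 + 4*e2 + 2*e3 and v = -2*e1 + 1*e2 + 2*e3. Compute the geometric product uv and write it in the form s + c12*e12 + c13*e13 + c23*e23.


In Cl(3,0): e_i^2 = 1, e_ie_j = -e_je_i for i != j.
Scalar part = u . v = (-1)*(-2) + 4*1 + 2*2
= 2 + 4 + 4 = 10
e12 coeff = (-1)*1 - 4*(-2) = -1 - (-8) = 7
e13 coeff = (-1)*2 - 2*(-2) = -2 - (-4) = 2
e23 coeff = 4*2 - 2*1 = 8 - 2 = 6
uv = 10 + 7*e12 + 2*e13 + 6*e23


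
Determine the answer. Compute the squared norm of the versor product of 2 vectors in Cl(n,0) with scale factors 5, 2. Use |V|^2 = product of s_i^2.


Each vector v_i has |v_i|^2 = s_i^2
Squared scales: 5^2 = 25, 2^2 = 4
|V|^2 = 25 * 4
= 100


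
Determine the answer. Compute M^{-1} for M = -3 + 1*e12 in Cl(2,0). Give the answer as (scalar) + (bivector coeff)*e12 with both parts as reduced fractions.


M = -3 + 1*e12, where e12^2 = -1.
Since M commutes with its reverse ~M = a - b*e12, M * ~M = a^2 - b^2*e12^2 = a^2 + b^2.
So M^{-1} = ~M / (a^2 + b^2) = (a - b*e12)/(a^2 + b^2).
a^2 + b^2 = 9 + 1 = 10
Scalar part = -3/10 = -3/10
Bivector coeff = -1/10 = -1/10
M^{-1} = -3/10 - 1/10*e12


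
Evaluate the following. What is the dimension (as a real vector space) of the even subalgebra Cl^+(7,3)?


Even subalgebra dimension = 2^(n-1)
n = 7 + 3 = 10
2^(10 - 1) = 2^9 = 512
Verification: sum of C(10,k) for even k = 1 + 45 + 210 + 210 + 45 + 1 = 512
Result = 512


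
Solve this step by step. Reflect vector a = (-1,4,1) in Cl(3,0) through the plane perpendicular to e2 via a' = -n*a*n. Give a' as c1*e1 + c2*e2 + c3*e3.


Reflection formula: a' = -n*a*n, with n = e2 (unit vector, n^2 = 1).
For reflection through hyperplane perp to e2:
The component along e2 flips sign, others stay.
a = (-1, 4, 1)
a' = (-1, -4, 1)
a' = -1*e1 - 4*e2 + 1*e3


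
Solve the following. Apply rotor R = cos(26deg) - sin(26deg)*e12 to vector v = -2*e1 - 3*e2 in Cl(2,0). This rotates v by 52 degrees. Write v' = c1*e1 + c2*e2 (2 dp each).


Rotor R = cos(26deg) - sin(26deg)*e12
Rotation angle theta = 2 * 26 = 52 degrees
v' = R*v*~R rotates v by theta.
cos(52deg) = 0.6157, sin(52deg) = 0.7880
v'_1 = -2*cos(52deg) - (-3)*sin(52deg)
= -2*0.6157 - (-3)*0.7880
= 1.13
v'_2 = -2*sin(52deg) + (-3)*cos(52deg)
= -2*0.7880 + (-3)*0.6157
= -3.42
v' = 1.13*e1 - 3.42*e2


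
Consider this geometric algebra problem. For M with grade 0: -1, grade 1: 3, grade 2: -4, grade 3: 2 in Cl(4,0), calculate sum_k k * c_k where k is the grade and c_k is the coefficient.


Grade-weighted sum = sum of grade_k * coefficient_k
0*(-1) = 0
1*3 = 3
2*(-4) = -8
3*2 = 6
Total = 0 + 3 + (-8) + 6 = 1


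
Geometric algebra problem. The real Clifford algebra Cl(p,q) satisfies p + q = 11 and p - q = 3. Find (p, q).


We need p + q = 11 and p - q = 3.
Adding: 2p = 11 + 3 = 14, so p = 7.
Then q = 11 - 7 = 4.
(p, q) = (7, 4)


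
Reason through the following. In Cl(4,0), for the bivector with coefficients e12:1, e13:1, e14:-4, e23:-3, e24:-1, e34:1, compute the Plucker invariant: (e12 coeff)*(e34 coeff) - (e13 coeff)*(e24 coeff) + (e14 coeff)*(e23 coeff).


Plucker relation: af - be + cd
a*f = 1*1 = 1
b*e = 1*(-1) = -1
c*d = (-4)*(-3) = 12
af - be + cd = 1 - (-1) + 12
= 14


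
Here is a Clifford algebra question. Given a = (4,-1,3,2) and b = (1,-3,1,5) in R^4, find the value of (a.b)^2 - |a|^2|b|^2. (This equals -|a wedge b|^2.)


a . b = 4*1 + (-1)*(-3) + 3*1 + 2*5
= 4 + 3 + 3 + 10 = 20
|a|^2 = 4^2 + (-1)^2 + 3^2 + 2^2 = 30
|b|^2 = 1^2 + (-3)^2 + 1^2 + 5^2 = 36
(a.b)^2 = 20^2 = 400
|a|^2 * |b|^2 = 30 * 36 = 1080
Result = 400 - 1080 = -680


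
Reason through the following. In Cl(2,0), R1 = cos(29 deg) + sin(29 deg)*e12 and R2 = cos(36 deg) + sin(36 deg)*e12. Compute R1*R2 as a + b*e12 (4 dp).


Same-plane rotors commute and their half-angles add:
R1*R2 = cos(a1 + a2) + sin(a1 + a2)*e12.
a1 + a2 = 29 + 36 = 65 deg
cos(65 deg) = 0.4226
sin(65 deg) = 0.9063
R1*R2 = 0.4226 + 0.9063*e12


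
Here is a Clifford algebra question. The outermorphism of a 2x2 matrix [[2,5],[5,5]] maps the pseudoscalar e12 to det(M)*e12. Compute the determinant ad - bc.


The outermorphism of a linear map f sends e1^e2 to f(e1)^f(e2).
f(e1) = 2*e1 + 5*e2
f(e2) = 5*e1 + 5*e2
f(e1) ^ f(e2) = (2*e1 + 5*e2) ^ (5*e1 + 5*e2)
= 2*5*e12 + 5*5*e21
= (10 - 25)*e12
= -15*e12
Coefficient = -15


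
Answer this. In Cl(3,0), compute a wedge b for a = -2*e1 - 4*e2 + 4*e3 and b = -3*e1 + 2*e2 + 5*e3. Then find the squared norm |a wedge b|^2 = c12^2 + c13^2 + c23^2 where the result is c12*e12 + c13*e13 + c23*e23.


a wedge b = (a1*b2 - a2*b1)*e12 + (a1*b3 - a3*b1)*e13 + (a2*b3 - a3*b2)*e23
e12 coeff: (-2)*2 - (-4)*(-3) = -4 - 12 = -16
e13 coeff: (-2)*5 - 4*(-3) = -10 - (-12) = 2
e23 coeff: (-4)*5 - 4*2 = -20 - 8 = -28
|a wedge b|^2 = (-16)^2 + 2^2 + (-28)^2
= 256 + 4 + 784
= 1044


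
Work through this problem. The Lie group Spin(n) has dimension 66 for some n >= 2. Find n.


dim Spin(n) = dim so(n) = n(n-1)/2.
Solve n(n-1)/2 = 66, i.e. n^2 - n - 132 = 0.
Discriminant = 1 + 8*66 = 529
n = (1 + sqrt(529))/2 = (1 + 23)/2 = 12


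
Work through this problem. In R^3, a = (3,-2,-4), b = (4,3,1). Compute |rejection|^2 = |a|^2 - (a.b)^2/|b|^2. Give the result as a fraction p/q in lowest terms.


|a|^2 = 3^2 + (-2)^2 + (-4)^2 = 29
|b|^2 = 4^2 + 3^2 + 1^2 = 26
a . b = 3*4 + (-2)*3 + (-4)*1 = 2
(a.b)^2 = 2^2 = 4
|rej|^2 = 29 - 4/26
= (754 - 4)/26
= 750/26
In lowest terms: 375/13


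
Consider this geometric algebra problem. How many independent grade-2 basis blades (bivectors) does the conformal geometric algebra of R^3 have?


The conformal model of R^3 uses Cl(4,1) with m = 3 + 2 = 5 generators.
Number of grade-2 blades = C(m, 2) = C(5, 2)
= 5*4/2 = 10


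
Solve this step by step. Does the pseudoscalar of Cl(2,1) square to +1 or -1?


The pseudoscalar I = e1...e_n (product of all n generators) of Cl(p,q) satisfies I^2 = (-1)^(q + n(n-1)/2).
p = 2, q = 1, n = p + q = 3
n(n-1)/2 = 3 * 2 / 2 = 3
Exponent = q + n(n-1)/2 = 1 + 3 = 4
I^2 = (-1)^4 = +1


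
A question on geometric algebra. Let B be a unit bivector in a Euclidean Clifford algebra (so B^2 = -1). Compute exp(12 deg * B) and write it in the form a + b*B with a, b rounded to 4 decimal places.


For a unit bivector B with B^2 = -1, the exponential series gives
e^(theta*B) = cos(theta) + sin(theta)*B (the GA analogue of Euler's formula).
theta = 12 degrees = 0.20944 rad
cos(12 deg) = 0.9781
sin(12 deg) = 0.2079
exp(theta*B) = 0.9781 + 0.2079*B


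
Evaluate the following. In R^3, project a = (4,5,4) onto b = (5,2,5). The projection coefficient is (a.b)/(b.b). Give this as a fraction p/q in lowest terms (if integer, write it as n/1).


Projection coefficient = (a . b) / (b . b)
a . b = 4*5 + 5*2 + 4*5
= 20 + 10 + 20 = 50
b . b = 5^2 + 2^2 + 5^2
= 25 + 4 + 25 = 54
Coefficient = 50/54
In lowest terms: 25/27


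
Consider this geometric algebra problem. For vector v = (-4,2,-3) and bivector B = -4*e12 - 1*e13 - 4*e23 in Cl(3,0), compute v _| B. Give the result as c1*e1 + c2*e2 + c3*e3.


Left contraction v _| B = <vB>_1 (grade-1 part of the geometric product vB).
Using e1_|e12 = e2, e2_|e12 = -e1, e1_|e13 = e3, e3_|e13 = -e1, e2_|e23 = e3, e3_|e23 = -e2:
e1 coeff: -v2*b12 - v3*b13 = -(2)*(-4) - (-3)*(-1) = 5
e2 coeff: v1*b12 - v3*b23 = (-4)*(-4) - (-3)*(-4) = 4
e3 coeff: v1*b13 + v2*b23 = (-4)*(-1) + (2)*(-4) = -4
v _| B = 5*e1 + 4*e2 - 4*e3


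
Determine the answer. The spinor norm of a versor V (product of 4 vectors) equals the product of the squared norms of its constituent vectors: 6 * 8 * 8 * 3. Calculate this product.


Spinor norm N(V) = |v1|^2 * |v2|^2 * ... * |v4|^2
= 6 * 8 * 8 * 3
Running product: 6, 48, 384, 1152
N(V) = 1152


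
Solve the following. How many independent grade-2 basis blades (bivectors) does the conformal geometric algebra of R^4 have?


The conformal model of R^4 uses Cl(5,1) with m = 4 + 2 = 6 generators.
Number of grade-2 blades = C(m, 2) = C(6, 2)
= 6*5/2 = 15


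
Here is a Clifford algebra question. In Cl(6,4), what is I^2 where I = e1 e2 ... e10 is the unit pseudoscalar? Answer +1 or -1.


The pseudoscalar I = e1...e_n (product of all n generators) of Cl(p,q) satisfies I^2 = (-1)^(q + n(n-1)/2).
p = 6, q = 4, n = p + q = 10
n(n-1)/2 = 10 * 9 / 2 = 45
Exponent = q + n(n-1)/2 = 4 + 45 = 49
I^2 = (-1)^49 = -1


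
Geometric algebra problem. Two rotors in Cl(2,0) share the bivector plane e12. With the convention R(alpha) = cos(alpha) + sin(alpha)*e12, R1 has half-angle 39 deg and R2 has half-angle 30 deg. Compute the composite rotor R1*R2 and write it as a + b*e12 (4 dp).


Same-plane rotors commute and their half-angles add:
R1*R2 = cos(a1 + a2) + sin(a1 + a2)*e12.
a1 + a2 = 39 + 30 = 69 deg
cos(69 deg) = 0.3584
sin(69 deg) = 0.9336
R1*R2 = 0.3584 + 0.9336*e12


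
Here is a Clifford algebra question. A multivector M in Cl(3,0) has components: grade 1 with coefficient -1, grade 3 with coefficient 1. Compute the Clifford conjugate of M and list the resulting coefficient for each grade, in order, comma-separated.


Clifford conjugate sign for grade k: (-1)^(k(k+1)/2)
Grade 1: (-1)^(1*2/2) = (-1)^1 = -1, coeff -1 -> 1
Grade 3: (-1)^(3*4/2) = (-1)^6 = 1, coeff 1 -> 1
Conjugated coefficients: 1, 1


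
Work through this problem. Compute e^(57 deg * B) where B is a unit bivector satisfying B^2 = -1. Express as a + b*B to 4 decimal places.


For a unit bivector B with B^2 = -1, the exponential series gives
e^(theta*B) = cos(theta) + sin(theta)*B (the GA analogue of Euler's formula).
theta = 57 degrees = 0.994838 rad
cos(57 deg) = 0.5446
sin(57 deg) = 0.8387
exp(theta*B) = 0.5446 + 0.8387*B


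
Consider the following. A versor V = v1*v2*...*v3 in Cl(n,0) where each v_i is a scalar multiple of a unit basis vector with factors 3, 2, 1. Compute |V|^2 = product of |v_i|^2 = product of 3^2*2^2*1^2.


Each vector v_i has |v_i|^2 = s_i^2
Squared scales: 3^2 = 9, 2^2 = 4, 1^2 = 1
|V|^2 = 9 * 4 * 1
= 36


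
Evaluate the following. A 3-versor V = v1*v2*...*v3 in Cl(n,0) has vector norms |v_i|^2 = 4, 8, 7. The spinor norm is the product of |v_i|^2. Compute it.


Spinor norm N(V) = |v1|^2 * |v2|^2 * ... * |v3|^2
= 4 * 8 * 7
Running product: 4, 32, 224
N(V) = 224


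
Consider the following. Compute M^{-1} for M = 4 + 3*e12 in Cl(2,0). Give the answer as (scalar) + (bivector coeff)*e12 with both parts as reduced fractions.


M = 4 + 3*e12, where e12^2 = -1.
Since M commutes with its reverse ~M = a - b*e12, M * ~M = a^2 - b^2*e12^2 = a^2 + b^2.
So M^{-1} = ~M / (a^2 + b^2) = (a - b*e12)/(a^2 + b^2).
a^2 + b^2 = 16 + 9 = 25
Scalar part = 4/25 = 4/25
Bivector coeff = -3/25 = -3/25
M^{-1} = 4/25 - 3/25*e12


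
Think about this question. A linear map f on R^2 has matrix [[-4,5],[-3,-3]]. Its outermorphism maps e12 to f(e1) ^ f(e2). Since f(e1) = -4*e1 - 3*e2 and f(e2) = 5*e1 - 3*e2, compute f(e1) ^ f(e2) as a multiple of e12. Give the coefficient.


The outermorphism of a linear map f sends e1^e2 to f(e1)^f(e2).
f(e1) = -4*e1 - 3*e2
f(e2) = 5*e1 - 3*e2
f(e1) ^ f(e2) = (-4*e1 - 3*e2) ^ (5*e1 - 3*e2)
= (-4)*(-3)*e12 + (-3)*5*e21
= (12 - (-15))*e12
= 27*e12
Coefficient = 27


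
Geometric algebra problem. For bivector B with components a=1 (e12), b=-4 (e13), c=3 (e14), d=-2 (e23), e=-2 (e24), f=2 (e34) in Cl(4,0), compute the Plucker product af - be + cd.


Plucker relation: af - be + cd
a*f = 1*2 = 2
b*e = (-4)*(-2) = 8
c*d = 3*(-2) = -6
af - be + cd = 2 - 8 + (-6)
= -12


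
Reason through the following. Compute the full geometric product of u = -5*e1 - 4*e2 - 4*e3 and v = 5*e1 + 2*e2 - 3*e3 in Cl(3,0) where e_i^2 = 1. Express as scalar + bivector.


In Cl(3,0): e_i^2 = 1, e_ie_j = -e_je_i for i != j.
Scalar part = u . v = (-5)*5 + (-4)*2 + (-4)*(-3)
= -25 + (-8) + 12 = -21
e12 coeff = (-5)*2 - (-4)*5 = -10 - (-20) = 10
e13 coeff = (-5)*(-3) - (-4)*5 = 15 - (-20) = 35
e23 coeff = (-4)*(-3) - (-4)*2 = 12 - (-8) = 20
uv = -21 + 10*e12 + 35*e13 + 20*e23


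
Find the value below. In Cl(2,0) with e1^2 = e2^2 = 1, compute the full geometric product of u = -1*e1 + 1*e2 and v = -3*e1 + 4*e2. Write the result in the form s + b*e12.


Expand: (-1*e1 + 1*e2)(-3*e1 + 4*e2)
= (-1)*(-3)*e1e1 + (-1)*4*e1e2 + 1*(-3)*e2e1 + 1*4*e2e2
Using e1^2 = e2^2 = 1, e2e1 = -e1e2:
Scalar part s = (-1)*(-3) + 1*4 = 3 + 4 = 7
Bivector part b = (-1)*4 - 1*(-3) = -4 - (-3) = -1
uv = 7 - 1*e12


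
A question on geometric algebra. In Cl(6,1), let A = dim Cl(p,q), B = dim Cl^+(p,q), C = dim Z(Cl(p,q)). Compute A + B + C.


n = 6 + 1 = 7
Total dim = 2^7 = 128
Even subalgebra dim = 2^6 = 64
n is odd, so center dim = 2
Sum = 128 + 64 + 2 = 194


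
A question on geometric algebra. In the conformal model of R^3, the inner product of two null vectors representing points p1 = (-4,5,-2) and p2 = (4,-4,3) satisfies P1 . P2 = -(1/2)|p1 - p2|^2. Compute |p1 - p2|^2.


p1 - p2 = (-8, 9, -5)
|p1 - p2|^2 = (-8)^2 + 9^2 + (-5)^2
= 64 + 81 + 25
= 170


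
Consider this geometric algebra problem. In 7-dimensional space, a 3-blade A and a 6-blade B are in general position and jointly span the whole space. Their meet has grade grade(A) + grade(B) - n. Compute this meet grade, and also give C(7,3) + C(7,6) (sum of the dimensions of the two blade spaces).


Meet grade = grade(A) + grade(B) - n
= 3 + 6 - 7 = 2
C(7,3) = 35
C(7,6) = 7
dim_A + dim_B = 35 + 7 = 42


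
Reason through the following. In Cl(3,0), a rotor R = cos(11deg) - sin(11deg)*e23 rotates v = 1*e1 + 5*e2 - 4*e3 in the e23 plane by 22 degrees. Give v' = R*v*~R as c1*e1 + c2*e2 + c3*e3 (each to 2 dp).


Rotor R = cos(11deg) - sin(11deg)*e23
Rotation angle theta = 2 * 11 = 22 degrees in the e23 plane (e2 -> e3).
The component perpendicular to the plane (e1) is invariant: v'_1 = v1 = 1.00
cos(22deg) = 0.9272, sin(22deg) = 0.3746
v'_2 = v2*cos(theta) - v3*sin(theta) = 5*0.9272 - (-4)*0.3746 = 6.13
v'_3 = v2*sin(theta) + v3*cos(theta) = 5*0.3746 + (-4)*0.9272 = -1.84
v' = 1.00*e1 + 6.13*e2 - 1.84*e3


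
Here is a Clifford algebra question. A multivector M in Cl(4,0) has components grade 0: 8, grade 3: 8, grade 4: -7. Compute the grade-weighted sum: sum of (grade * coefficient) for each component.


Grade-weighted sum = sum of grade_k * coefficient_k
0*8 = 0
3*8 = 24
4*(-7) = -28
Total = 0 + 24 + (-28) = -4


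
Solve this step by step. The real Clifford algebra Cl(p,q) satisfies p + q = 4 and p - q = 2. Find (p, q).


We need p + q = 4 and p - q = 2.
Adding: 2p = 4 + 2 = 6, so p = 3.
Then q = 4 - 3 = 1.
(p, q) = (3, 1)


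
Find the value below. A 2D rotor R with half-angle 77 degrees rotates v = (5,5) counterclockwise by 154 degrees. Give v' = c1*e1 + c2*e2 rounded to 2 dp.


Rotor R = cos(77deg) - sin(77deg)*e12
Rotation angle theta = 2 * 77 = 154 degrees
v' = R*v*~R rotates v by theta.
cos(154deg) = -0.8988, sin(154deg) = 0.4384
v'_1 = 5*cos(154deg) - 5*sin(154deg)
= 5*(-0.8988) - 5*0.4384
= -6.69
v'_2 = 5*sin(154deg) + 5*cos(154deg)
= 5*0.4384 + 5*(-0.8988)
= -2.30
v' = -6.69*e1 - 2.30*e2


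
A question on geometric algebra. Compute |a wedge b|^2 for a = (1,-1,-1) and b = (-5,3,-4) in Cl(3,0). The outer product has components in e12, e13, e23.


a wedge b = (a1*b2 - a2*b1)*e12 + (a1*b3 - a3*b1)*e13 + (a2*b3 - a3*b2)*e23
e12 coeff: 1*3 - (-1)*(-5) = 3 - 5 = -2
e13 coeff: 1*(-4) - (-1)*(-5) = -4 - 5 = -9
e23 coeff: (-1)*(-4) - (-1)*3 = 4 - (-3) = 7
|a wedge b|^2 = (-2)^2 + (-9)^2 + 7^2
= 4 + 81 + 49
= 134


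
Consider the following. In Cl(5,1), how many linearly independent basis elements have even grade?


Even subalgebra dimension = 2^(n-1)
n = 5 + 1 = 6
2^(6 - 1) = 2^5 = 32
Verification: sum of C(6,k) for even k = 1 + 15 + 15 + 1 = 32
Result = 32


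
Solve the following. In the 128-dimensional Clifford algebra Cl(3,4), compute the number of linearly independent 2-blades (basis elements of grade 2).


Number of grade-k basis blades in Cl(p,q) with n = p + q is C(n, k).
n = 3 + 4 = 7
C(7, 2) = 7! / (2! * 5!)
= 5040 / (2 * 120)
= 21


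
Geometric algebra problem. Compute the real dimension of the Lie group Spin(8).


Spin(n) double-covers SO(n); both have Lie algebra so(n) of dimension n(n-1)/2.
n = 8
n(n-1) = 8 * 7 = 56
dim Spin(8) = 56/2 = 28


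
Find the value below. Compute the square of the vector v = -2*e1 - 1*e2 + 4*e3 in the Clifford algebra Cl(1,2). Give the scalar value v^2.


v^2 = sum of c_i^2 * e_i^2
Positive signature terms (e_i^2 = +1): (-2)^2 = 4
Negative signature terms (e_j^2 = -1): (-1)^2 + 4^2 = 17
v^2 = 4 - 17 = -13


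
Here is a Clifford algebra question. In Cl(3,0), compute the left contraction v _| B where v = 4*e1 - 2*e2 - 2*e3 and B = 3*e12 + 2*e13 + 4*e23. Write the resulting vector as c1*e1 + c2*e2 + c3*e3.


Left contraction v _| B = <vB>_1 (grade-1 part of the geometric product vB).
Using e1_|e12 = e2, e2_|e12 = -e1, e1_|e13 = e3, e3_|e13 = -e1, e2_|e23 = e3, e3_|e23 = -e2:
e1 coeff: -v2*b12 - v3*b13 = -(-2)*(3) - (-2)*(2) = 10
e2 coeff: v1*b12 - v3*b23 = (4)*(3) - (-2)*(4) = 20
e3 coeff: v1*b13 + v2*b23 = (4)*(2) + (-2)*(4) = 0
v _| B = 10*e1 + 20*e2 + 0*e3


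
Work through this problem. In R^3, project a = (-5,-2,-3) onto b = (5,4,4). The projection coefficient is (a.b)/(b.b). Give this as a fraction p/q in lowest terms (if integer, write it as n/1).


Projection coefficient = (a . b) / (b . b)
a . b = (-5)*5 + (-2)*4 + (-3)*4
= -25 + (-8) + (-12) = -45
b . b = 5^2 + 4^2 + 4^2
= 25 + 16 + 16 = 57
Coefficient = -45/57
In lowest terms: -15/19


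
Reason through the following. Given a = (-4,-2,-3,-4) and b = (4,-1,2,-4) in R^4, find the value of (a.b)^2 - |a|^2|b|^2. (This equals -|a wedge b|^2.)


a . b = (-4)*4 + (-2)*(-1) + (-3)*2 + (-4)*(-4)
= -16 + 2 + (-6) + 16 = -4
|a|^2 = (-4)^2 + (-2)^2 + (-3)^2 + (-4)^2 = 45
|b|^2 = 4^2 + (-1)^2 + 2^2 + (-4)^2 = 37
(a.b)^2 = (-4)^2 = 16
|a|^2 * |b|^2 = 45 * 37 = 1665
Result = 16 - 1665 = -1649


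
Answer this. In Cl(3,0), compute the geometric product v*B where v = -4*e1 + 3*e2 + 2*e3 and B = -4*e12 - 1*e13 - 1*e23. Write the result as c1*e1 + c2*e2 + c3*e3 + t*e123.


vB has grade-1 (vector) and grade-3 (trivector) parts: vB = (v _| B) + (v ^ B).
Vector part <vB>_1:
  e1: -v2*b12 - v3*b13 = -(3)*(-4) - (2)*(-1) = 14
  e2: v1*b12 - v3*b23 = (-4)*(-4) - (2)*(-1) = 18
  e3: v1*b13 + v2*b23 = (-4)*(-1) + (3)*(-1) = 1
Trivector part <vB>_3:
  e123: v1*b23 - v2*b13 + v3*b12 = (-4)*(-1) - (3)*(-1) + (2)*(-4) = -1
vB = 14*e1 + 18*e2 + 1*e3 - 1*e123


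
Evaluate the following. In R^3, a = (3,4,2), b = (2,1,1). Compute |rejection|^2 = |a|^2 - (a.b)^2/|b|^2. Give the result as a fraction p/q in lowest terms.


|a|^2 = 3^2 + 4^2 + 2^2 = 29
|b|^2 = 2^2 + 1^2 + 1^2 = 6
a . b = 3*2 + 4*1 + 2*1 = 12
(a.b)^2 = 12^2 = 144
|rej|^2 = 29 - 144/6
= (174 - 144)/6
= 30/6
In lowest terms: 5/1


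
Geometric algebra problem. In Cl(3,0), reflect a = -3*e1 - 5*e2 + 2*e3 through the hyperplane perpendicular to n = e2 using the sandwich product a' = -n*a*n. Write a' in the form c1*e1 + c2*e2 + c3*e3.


Reflection formula: a' = -n*a*n, with n = e2 (unit vector, n^2 = 1).
For reflection through hyperplane perp to e2:
The component along e2 flips sign, others stay.
a = (-3, -5, 2)
a' = (-3, 5, 2)
a' = -3*e1 + 5*e2 + 2*e3


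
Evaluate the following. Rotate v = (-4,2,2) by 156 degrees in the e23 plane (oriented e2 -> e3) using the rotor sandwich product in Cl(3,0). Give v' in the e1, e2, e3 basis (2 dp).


Rotor R = cos(78deg) - sin(78deg)*e23
Rotation angle theta = 2 * 78 = 156 degrees in the e23 plane (e2 -> e3).
The component perpendicular to the plane (e1) is invariant: v'_1 = v1 = -4.00
cos(156deg) = -0.9135, sin(156deg) = 0.4067
v'_2 = v2*cos(theta) - v3*sin(theta) = 2*(-0.9135) - 2*0.4067 = -2.64
v'_3 = v2*sin(theta) + v3*cos(theta) = 2*0.4067 + 2*(-0.9135) = -1.01
v' = -4.00*e1 - 2.64*e2 - 1.01*e3


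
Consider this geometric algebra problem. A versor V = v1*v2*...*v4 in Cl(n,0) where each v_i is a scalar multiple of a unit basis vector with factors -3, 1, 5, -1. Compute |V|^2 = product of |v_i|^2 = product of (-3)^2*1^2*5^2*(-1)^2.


Each vector v_i has |v_i|^2 = s_i^2
Squared scales: (-3)^2 = 9, 1^2 = 1, 5^2 = 25, (-1)^2 = 1
|V|^2 = 9 * 1 * 25 * 1
= 225


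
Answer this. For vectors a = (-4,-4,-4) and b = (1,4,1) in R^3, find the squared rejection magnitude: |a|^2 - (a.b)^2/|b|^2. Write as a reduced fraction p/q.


|a|^2 = (-4)^2 + (-4)^2 + (-4)^2 = 48
|b|^2 = 1^2 + 4^2 + 1^2 = 18
a . b = (-4)*1 + (-4)*4 + (-4)*1 = -24
(a.b)^2 = (-24)^2 = 576
|rej|^2 = 48 - 576/18
= (864 - 576)/18
= 288/18
In lowest terms: 16/1


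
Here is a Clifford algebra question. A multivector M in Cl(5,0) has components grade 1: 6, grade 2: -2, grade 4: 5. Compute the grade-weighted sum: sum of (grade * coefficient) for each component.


Grade-weighted sum = sum of grade_k * coefficient_k
1*6 = 6
2*(-2) = -4
4*5 = 20
Total = 6 + (-4) + 20 = 22


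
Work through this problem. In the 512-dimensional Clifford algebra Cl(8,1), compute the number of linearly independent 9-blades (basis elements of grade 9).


Number of grade-k basis blades in Cl(p,q) with n = p + q is C(n, k).
n = 8 + 1 = 9
C(9, 9) = 9! / (9! * 0!)
= 362880 / (362880 * 1)
= 1


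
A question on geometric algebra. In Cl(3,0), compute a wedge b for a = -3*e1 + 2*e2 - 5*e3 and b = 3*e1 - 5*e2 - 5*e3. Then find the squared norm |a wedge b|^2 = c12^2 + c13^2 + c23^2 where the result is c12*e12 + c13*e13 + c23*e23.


a wedge b = (a1*b2 - a2*b1)*e12 + (a1*b3 - a3*b1)*e13 + (a2*b3 - a3*b2)*e23
e12 coeff: (-3)*(-5) - 2*3 = 15 - 6 = 9
e13 coeff: (-3)*(-5) - (-5)*3 = 15 - (-15) = 30
e23 coeff: 2*(-5) - (-5)*(-5) = -10 - 25 = -35
|a wedge b|^2 = 9^2 + 30^2 + (-35)^2
= 81 + 900 + 1225
= 2206


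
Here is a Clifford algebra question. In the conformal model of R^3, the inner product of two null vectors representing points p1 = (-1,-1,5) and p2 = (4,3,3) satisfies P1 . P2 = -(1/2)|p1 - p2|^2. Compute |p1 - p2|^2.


p1 - p2 = (-5, -4, 2)
|p1 - p2|^2 = (-5)^2 + (-4)^2 + 2^2
= 25 + 16 + 4
= 45


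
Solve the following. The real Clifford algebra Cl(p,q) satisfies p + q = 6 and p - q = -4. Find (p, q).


We need p + q = 6 and p - q = -4.
Adding: 2p = 6 + (-4) = 2, so p = 1.
Then q = 6 - 1 = 5.
(p, q) = (1, 5)


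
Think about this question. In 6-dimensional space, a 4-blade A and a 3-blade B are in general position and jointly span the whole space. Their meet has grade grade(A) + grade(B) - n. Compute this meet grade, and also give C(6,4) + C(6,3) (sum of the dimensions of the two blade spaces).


Meet grade = grade(A) + grade(B) - n
= 4 + 3 - 6 = 1
C(6,4) = 15
C(6,3) = 20
dim_A + dim_B = 15 + 20 = 35


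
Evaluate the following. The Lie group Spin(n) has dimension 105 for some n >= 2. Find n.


dim Spin(n) = dim so(n) = n(n-1)/2.
Solve n(n-1)/2 = 105, i.e. n^2 - n - 210 = 0.
Discriminant = 1 + 8*105 = 841
n = (1 + sqrt(841))/2 = (1 + 29)/2 = 15


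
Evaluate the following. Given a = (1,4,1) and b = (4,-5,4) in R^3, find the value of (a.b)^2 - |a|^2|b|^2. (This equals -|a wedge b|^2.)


a . b = 1*4 + 4*(-5) + 1*4
= 4 + (-20) + 4 = -12
|a|^2 = 1^2 + 4^2 + 1^2 = 18
|b|^2 = 4^2 + (-5)^2 + 4^2 = 57
(a.b)^2 = (-12)^2 = 144
|a|^2 * |b|^2 = 18 * 57 = 1026
Result = 144 - 1026 = -882


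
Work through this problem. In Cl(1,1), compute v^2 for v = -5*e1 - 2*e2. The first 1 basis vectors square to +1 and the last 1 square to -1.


v^2 = sum of c_i^2 * e_i^2
Positive signature terms (e_i^2 = +1): (-5)^2 = 25
Negative signature terms (e_j^2 = -1): (-2)^2 = 4
v^2 = 25 - 4 = 21


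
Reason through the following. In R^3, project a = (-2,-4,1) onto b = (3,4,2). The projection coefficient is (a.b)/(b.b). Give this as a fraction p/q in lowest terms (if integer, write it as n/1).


Projection coefficient = (a . b) / (b . b)
a . b = (-2)*3 + (-4)*4 + 1*2
= -6 + (-16) + 2 = -20
b . b = 3^2 + 4^2 + 2^2
= 9 + 16 + 4 = 29
Coefficient = -20/29
In lowest terms: -20/29


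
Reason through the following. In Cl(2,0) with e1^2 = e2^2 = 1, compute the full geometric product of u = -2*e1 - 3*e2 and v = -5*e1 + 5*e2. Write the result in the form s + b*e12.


Expand: (-2*e1 - 3*e2)(-5*e1 + 5*e2)
= (-2)*(-5)*e1e1 + (-2)*5*e1e2 + (-3)*(-5)*e2e1 + (-3)*5*e2e2
Using e1^2 = e2^2 = 1, e2e1 = -e1e2:
Scalar part s = (-2)*(-5) + (-3)*5 = 10 + (-15) = -5
Bivector part b = (-2)*5 - (-3)*(-5) = -10 - 15 = -25
uv = -5 - 25*e12


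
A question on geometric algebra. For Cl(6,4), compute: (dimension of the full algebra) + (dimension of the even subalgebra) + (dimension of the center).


n = 6 + 4 = 10
Total dim = 2^10 = 1024
Even subalgebra dim = 2^9 = 512
n is even, so center dim = 1
Sum = 1024 + 512 + 1 = 1537


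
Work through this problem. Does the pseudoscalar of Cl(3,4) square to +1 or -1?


The pseudoscalar I = e1...e_n (product of all n generators) of Cl(p,q) satisfies I^2 = (-1)^(q + n(n-1)/2).
p = 3, q = 4, n = p + q = 7
n(n-1)/2 = 7 * 6 / 2 = 21
Exponent = q + n(n-1)/2 = 4 + 21 = 25
I^2 = (-1)^25 = -1


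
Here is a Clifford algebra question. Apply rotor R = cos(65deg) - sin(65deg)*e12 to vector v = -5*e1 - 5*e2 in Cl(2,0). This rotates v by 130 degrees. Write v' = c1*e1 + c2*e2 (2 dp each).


Rotor R = cos(65deg) - sin(65deg)*e12
Rotation angle theta = 2 * 65 = 130 degrees
v' = R*v*~R rotates v by theta.
cos(130deg) = -0.6428, sin(130deg) = 0.7660
v'_1 = -5*cos(130deg) - (-5)*sin(130deg)
= -5*(-0.6428) - (-5)*0.7660
= 7.04
v'_2 = -5*sin(130deg) + (-5)*cos(130deg)
= -5*0.7660 + (-5)*(-0.6428)
= -0.62
v' = 7.04*e1 - 0.62*e2


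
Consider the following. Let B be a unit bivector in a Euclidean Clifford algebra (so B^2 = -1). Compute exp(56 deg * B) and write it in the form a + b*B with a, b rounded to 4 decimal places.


For a unit bivector B with B^2 = -1, the exponential series gives
e^(theta*B) = cos(theta) + sin(theta)*B (the GA analogue of Euler's formula).
theta = 56 degrees = 0.977384 rad
cos(56 deg) = 0.5592
sin(56 deg) = 0.8290
exp(theta*B) = 0.5592 + 0.8290*B


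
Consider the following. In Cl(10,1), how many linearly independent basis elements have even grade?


Even subalgebra dimension = 2^(n-1)
n = 10 + 1 = 11
2^(11 - 1) = 2^10 = 1024
Verification: sum of C(11,k) for even k = 1 + 55 + 330 + 462 + 165 + 11 = 1024
Result = 1024


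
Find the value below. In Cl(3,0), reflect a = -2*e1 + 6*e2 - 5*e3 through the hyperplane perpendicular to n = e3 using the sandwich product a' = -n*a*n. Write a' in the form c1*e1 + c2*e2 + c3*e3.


Reflection formula: a' = -n*a*n, with n = e3 (unit vector, n^2 = 1).
For reflection through hyperplane perp to e3:
The component along e3 flips sign, others stay.
a = (-2, 6, -5)
a' = (-2, 6, 5)
a' = -2*e1 + 6*e2 + 5*e3


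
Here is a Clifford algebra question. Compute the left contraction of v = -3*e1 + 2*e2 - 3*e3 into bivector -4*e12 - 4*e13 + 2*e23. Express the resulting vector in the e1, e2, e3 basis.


Left contraction v _| B = <vB>_1 (grade-1 part of the geometric product vB).
Using e1_|e12 = e2, e2_|e12 = -e1, e1_|e13 = e3, e3_|e13 = -e1, e2_|e23 = e3, e3_|e23 = -e2:
e1 coeff: -v2*b12 - v3*b13 = -(2)*(-4) - (-3)*(-4) = -4
e2 coeff: v1*b12 - v3*b23 = (-3)*(-4) - (-3)*(2) = 18
e3 coeff: v1*b13 + v2*b23 = (-3)*(-4) + (2)*(2) = 16
v _| B = -4*e1 + 18*e2 + 16*e3


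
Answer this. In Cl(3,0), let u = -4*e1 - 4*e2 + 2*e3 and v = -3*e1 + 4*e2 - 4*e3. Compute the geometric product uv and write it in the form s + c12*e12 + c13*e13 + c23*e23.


In Cl(3,0): e_i^2 = 1, e_ie_j = -e_je_i for i != j.
Scalar part = u . v = (-4)*(-3) + (-4)*4 + 2*(-4)
= 12 + (-16) + (-8) = -12
e12 coeff = (-4)*4 - (-4)*(-3) = -16 - 12 = -28
e13 coeff = (-4)*(-4) - 2*(-3) = 16 - (-6) = 22
e23 coeff = (-4)*(-4) - 2*4 = 16 - 8 = 8
uv = -12 - 28*e12 + 22*e13 + 8*e23


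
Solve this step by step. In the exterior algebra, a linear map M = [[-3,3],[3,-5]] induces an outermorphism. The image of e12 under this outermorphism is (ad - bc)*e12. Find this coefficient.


The outermorphism of a linear map f sends e1^e2 to f(e1)^f(e2).
f(e1) = -3*e1 + 3*e2
f(e2) = 3*e1 - 5*e2
f(e1) ^ f(e2) = (-3*e1 + 3*e2) ^ (3*e1 - 5*e2)
= (-3)*(-5)*e12 + 3*3*e21
= (15 - 9)*e12
= 6*e12
Coefficient = 6


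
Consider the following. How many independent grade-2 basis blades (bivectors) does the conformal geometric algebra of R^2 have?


The conformal model of R^2 uses Cl(3,1) with m = 2 + 2 = 4 generators.
Number of grade-2 blades = C(m, 2) = C(4, 2)
= 4*3/2 = 6


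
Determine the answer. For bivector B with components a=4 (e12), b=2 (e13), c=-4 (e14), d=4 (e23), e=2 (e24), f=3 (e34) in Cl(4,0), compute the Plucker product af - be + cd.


Plucker relation: af - be + cd
a*f = 4*3 = 12
b*e = 2*2 = 4
c*d = (-4)*4 = -16
af - be + cd = 12 - 4 + (-16)
= -8


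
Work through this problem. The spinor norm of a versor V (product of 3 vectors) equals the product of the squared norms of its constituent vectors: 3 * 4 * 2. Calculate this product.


Spinor norm N(V) = |v1|^2 * |v2|^2 * ... * |v3|^2
= 3 * 4 * 2
Running product: 3, 12, 24
N(V) = 24


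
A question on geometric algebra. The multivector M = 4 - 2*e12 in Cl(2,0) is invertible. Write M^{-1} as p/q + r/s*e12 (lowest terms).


M = 4 - 2*e12, where e12^2 = -1.
Since M commutes with its reverse ~M = a - b*e12, M * ~M = a^2 - b^2*e12^2 = a^2 + b^2.
So M^{-1} = ~M / (a^2 + b^2) = (a - b*e12)/(a^2 + b^2).
a^2 + b^2 = 16 + 4 = 20
Scalar part = 4/20 = 1/5
Bivector coeff = 2/20 = 1/10
M^{-1} = 1/5 + 1/10*e12


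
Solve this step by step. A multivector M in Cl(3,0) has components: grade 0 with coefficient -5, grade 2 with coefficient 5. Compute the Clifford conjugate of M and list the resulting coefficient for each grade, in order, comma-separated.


Clifford conjugate sign for grade k: (-1)^(k(k+1)/2)
Grade 0: (-1)^(0*1/2) = (-1)^0 = 1, coeff -5 -> -5
Grade 2: (-1)^(2*3/2) = (-1)^3 = -1, coeff 5 -> -5
Conjugated coefficients: -5, -5


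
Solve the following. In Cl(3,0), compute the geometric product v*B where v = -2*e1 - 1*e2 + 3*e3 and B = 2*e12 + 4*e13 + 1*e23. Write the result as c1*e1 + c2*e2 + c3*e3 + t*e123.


vB has grade-1 (vector) and grade-3 (trivector) parts: vB = (v _| B) + (v ^ B).
Vector part <vB>_1:
  e1: -v2*b12 - v3*b13 = -(-1)*(2) - (3)*(4) = -10
  e2: v1*b12 - v3*b23 = (-2)*(2) - (3)*(1) = -7
  e3: v1*b13 + v2*b23 = (-2)*(4) + (-1)*(1) = -9
Trivector part <vB>_3:
  e123: v1*b23 - v2*b13 + v3*b12 = (-2)*(1) - (-1)*(4) + (3)*(2) = 8
vB = -10*e1 - 7*e2 - 9*e3 + 8*e123
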